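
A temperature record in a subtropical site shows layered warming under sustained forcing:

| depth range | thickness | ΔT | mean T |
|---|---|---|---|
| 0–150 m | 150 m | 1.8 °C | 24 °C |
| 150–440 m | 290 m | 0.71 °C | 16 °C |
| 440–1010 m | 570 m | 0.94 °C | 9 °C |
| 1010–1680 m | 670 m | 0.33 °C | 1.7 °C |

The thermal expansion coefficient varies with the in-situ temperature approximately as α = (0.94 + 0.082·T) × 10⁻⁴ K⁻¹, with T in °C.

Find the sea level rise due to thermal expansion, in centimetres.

about 23.9 cm

Layer 1: α = (0.94 + 0.082×24)×10⁻⁴ = 2.908×10⁻⁴ K⁻¹
Layer 2: α = (0.94 + 0.082×16)×10⁻⁴ = 2.252×10⁻⁴ K⁻¹
Layer 3: α = (0.94 + 0.082×9)×10⁻⁴ = 1.678×10⁻⁴ K⁻¹
Layer 4: α = (0.94 + 0.082×1.7)×10⁻⁴ = 1.0794×10⁻⁴ K⁻¹
Layer 1: 2.908×10⁻⁴ × 150 × 1.8 = 0.078516 m
Layer 2: 0.71 × 2.252×10⁻⁴ × 290 = 0.04636868 m
1.678×10⁻⁴ × 570 × 0.94 = 0.08990724 m
Layer 4: 1.0794×10⁻⁴ × 670 × 0.33 = 0.023865534 m
Δh = 0.078516 + 0.04636868 + 0.08990724 + 0.023865534 = 0.238657454 m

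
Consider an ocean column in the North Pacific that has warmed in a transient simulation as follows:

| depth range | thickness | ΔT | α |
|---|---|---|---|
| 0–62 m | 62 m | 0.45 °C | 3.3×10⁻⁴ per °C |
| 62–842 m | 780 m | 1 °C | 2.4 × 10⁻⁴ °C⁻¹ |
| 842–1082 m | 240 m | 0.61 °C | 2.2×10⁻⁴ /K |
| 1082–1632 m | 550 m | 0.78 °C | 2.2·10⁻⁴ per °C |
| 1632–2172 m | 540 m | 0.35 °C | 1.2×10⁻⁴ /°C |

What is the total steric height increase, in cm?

0–62 m: 62 × 3.3×10⁻⁴ × 0.45 = 0.009207 m
62–842 m: 2.4×10⁻⁴ × 1 × 780 = 0.18720 m
842–1082 m: 240 × 2.2×10⁻⁴ × 0.61 = 0.032208 m
1082–1632 m: 2.2×10⁻⁴ × 0.78 × 550 = 0.09438 m
0.35 × 540 × 1.2×10⁻⁴ = 0.02268 m
Δh = 0.009207 + 0.18720 + 0.032208 + 0.09438 + 0.02268 = 0.345675 m ≈ 34.6 cm

34.6 cm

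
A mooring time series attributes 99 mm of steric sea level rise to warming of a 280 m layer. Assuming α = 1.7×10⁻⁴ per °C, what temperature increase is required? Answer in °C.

ΔT = Δh/(αH) = 0.099 / (1.7×10⁻⁴ × 280) ≈ 2.080 °C

ΔT ≈ 2.08 °C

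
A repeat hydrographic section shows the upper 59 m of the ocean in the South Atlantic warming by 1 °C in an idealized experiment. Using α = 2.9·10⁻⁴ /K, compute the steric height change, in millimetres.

Δh = 17.1 mm

Δh = αΔT·H = 2.9×10⁻⁴ × 1 × 59 = 0.01711 m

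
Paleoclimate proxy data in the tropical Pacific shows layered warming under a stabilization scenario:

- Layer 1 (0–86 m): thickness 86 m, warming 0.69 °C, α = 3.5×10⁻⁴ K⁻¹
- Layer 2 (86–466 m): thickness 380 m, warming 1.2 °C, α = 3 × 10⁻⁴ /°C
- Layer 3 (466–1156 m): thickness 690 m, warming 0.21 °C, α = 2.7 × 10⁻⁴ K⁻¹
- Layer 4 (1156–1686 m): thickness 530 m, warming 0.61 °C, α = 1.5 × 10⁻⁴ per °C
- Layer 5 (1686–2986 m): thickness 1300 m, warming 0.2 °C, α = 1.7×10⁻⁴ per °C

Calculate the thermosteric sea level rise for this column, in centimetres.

Layer 1: 86 × 3.5×10⁻⁴ × 0.69 = 0.020769 m
380 × 3×10⁻⁴ × 1.2 = 0.13680 m
466–1156 m: 2.7×10⁻⁴ × 690 × 0.21 = 0.039123 m
1156–1686 m: 530 × 0.61 × 1.5×10⁻⁴ = 0.048495 m
Layer 5: 1300 × 0.2 × 1.7×10⁻⁴ = 0.04420 m
Δh = 0.020769 + 0.13680 + 0.039123 + 0.048495 + 0.04420 = 0.289387 m

about 28.9 cm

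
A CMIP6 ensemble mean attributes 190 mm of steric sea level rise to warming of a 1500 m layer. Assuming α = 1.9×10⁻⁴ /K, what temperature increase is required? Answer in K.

0.667 K

ΔT = Δh/(αH) = 0.19 / (1.9×10⁻⁴ × 1500) ≈ 0.6667 K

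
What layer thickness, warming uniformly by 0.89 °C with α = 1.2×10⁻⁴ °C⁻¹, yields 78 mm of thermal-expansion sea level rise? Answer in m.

H = Δh/(αΔT) = 0.078 / (1.2×10⁻⁴ × 0.89) ≈ 730.3 m

H ≈ 730 m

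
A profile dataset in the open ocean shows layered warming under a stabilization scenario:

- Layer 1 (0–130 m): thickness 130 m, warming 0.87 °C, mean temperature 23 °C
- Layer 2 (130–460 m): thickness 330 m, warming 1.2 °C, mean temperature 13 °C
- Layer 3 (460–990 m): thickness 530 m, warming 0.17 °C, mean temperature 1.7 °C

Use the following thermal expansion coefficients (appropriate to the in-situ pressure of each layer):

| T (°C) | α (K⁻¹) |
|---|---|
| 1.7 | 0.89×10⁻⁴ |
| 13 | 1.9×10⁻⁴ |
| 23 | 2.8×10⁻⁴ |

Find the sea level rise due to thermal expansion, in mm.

115 mm

Layer 1 at 23 °C → α = 2.8×10⁻⁴ K⁻¹
Layer 2 at 13 °C → α = 1.9×10⁻⁴ K⁻¹
Layer 3 at 1.7 °C → α = 0.89×10⁻⁴ K⁻¹
Layer 1: 130 × 2.8×10⁻⁴ × 0.87 = 0.031668 m
330 × 1.9×10⁻⁴ × 1.2 = 0.07524 m
Layer 3: 0.17 × 0.89×10⁻⁴ × 530 = 0.0080189 m
Δh = 0.031668 + 0.07524 + 0.0080189 = 0.1149269 m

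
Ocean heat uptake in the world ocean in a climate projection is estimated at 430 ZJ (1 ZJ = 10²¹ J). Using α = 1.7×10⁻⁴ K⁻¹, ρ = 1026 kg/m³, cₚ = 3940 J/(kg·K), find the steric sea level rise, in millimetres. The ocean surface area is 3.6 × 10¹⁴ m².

Per unit area: Q = 430×10²¹ / (3.6×10¹⁴) ≈ 1.194×10⁹ J/m²
Δh = αQ/(ρcₚ) = 1.7×10⁻⁴ × 1.194×10⁹ / (1026 × 3940) ≈ 0.050212 m

Δh ≈ 50 mm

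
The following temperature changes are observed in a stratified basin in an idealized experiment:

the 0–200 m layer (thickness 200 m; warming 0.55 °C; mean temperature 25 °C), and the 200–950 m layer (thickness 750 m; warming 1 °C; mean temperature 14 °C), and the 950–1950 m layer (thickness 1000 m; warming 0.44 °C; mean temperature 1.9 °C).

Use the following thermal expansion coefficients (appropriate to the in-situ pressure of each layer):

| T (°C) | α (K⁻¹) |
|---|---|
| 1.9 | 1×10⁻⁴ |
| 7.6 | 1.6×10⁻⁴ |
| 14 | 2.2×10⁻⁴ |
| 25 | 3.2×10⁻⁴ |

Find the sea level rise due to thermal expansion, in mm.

Layer 1 at 25 °C → α = 3.2×10⁻⁴ K⁻¹
Layer 2 at 14 °C → α = 2.2×10⁻⁴ K⁻¹
Layer 3 at 1.9 °C → α = 1×10⁻⁴ K⁻¹
0–200 m: 200 × 0.55 × 3.2×10⁻⁴ = 0.03520 m
750 × 1 × 2.2×10⁻⁴ = 0.16500 m
Layer 3: 1×10⁻⁴ × 0.44 × 1000 = 0.04400 m
Δh = 0.03520 + 0.16500 + 0.04400 = 0.24420 m ≈ 244 mm

244 mm of thermosteric rise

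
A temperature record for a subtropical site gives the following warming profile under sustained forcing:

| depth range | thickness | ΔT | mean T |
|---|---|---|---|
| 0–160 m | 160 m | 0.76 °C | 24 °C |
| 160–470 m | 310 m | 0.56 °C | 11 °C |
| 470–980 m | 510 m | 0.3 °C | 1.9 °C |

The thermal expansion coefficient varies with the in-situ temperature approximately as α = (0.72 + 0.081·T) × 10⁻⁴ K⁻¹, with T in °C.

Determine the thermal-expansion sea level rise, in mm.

Layer 1: α = (0.72 + 0.081×24)×10⁻⁴ = 2.664×10⁻⁴ K⁻¹
Layer 2: α = (0.72 + 0.081×11)×10⁻⁴ = 1.611×10⁻⁴ K⁻¹
Layer 3: α = (0.72 + 0.081×1.9)×10⁻⁴ = 0.8739×10⁻⁴ K⁻¹
2.664×10⁻⁴ × 0.76 × 160 = 0.03239424 m
160–470 m: 1.611×10⁻⁴ × 0.56 × 310 = 0.02796696 m
470–980 m: 510 × 0.8739×10⁻⁴ × 0.3 = 0.01337067 m
Δh = 0.03239424 + 0.02796696 + 0.01337067 = 0.07373187 m

Δh ≈ 73.7 mm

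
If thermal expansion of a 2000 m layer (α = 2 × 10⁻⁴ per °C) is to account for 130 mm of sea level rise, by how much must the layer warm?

ΔT = Δh/(αH) = 0.13 / (2×10⁻⁴ × 2000) = 0.3250 K

about 0.325 K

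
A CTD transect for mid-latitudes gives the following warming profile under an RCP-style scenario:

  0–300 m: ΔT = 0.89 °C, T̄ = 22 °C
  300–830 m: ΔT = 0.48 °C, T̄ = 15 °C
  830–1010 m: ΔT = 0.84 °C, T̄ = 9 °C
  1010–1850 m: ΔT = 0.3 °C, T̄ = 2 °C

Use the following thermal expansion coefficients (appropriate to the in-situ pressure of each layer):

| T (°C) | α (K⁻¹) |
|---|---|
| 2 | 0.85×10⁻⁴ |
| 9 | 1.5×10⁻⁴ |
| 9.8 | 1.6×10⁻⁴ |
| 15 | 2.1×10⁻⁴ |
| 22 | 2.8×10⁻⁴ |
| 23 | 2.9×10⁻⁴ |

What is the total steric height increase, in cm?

17.2 cm of thermosteric rise

Layer 1 at 22 °C → α = 2.8×10⁻⁴ K⁻¹
Layer 2 at 15 °C → α = 2.1×10⁻⁴ K⁻¹
Layer 3 at 9 °C → α = 1.5×10⁻⁴ K⁻¹
Layer 4 at 2 °C → α = 0.85×10⁻⁴ K⁻¹
Layer 1: 300 × 0.89 × 2.8×10⁻⁴ = 0.07476 m
530 × 2.1×10⁻⁴ × 0.48 = 0.053424 m
Layer 3: 0.84 × 180 × 1.5×10⁻⁴ = 0.02268 m
840 × 0.3 × 0.85×10⁻⁴ = 0.02142 m
Δh = 0.07476 + 0.053424 + 0.02268 + 0.02142 = 0.172284 m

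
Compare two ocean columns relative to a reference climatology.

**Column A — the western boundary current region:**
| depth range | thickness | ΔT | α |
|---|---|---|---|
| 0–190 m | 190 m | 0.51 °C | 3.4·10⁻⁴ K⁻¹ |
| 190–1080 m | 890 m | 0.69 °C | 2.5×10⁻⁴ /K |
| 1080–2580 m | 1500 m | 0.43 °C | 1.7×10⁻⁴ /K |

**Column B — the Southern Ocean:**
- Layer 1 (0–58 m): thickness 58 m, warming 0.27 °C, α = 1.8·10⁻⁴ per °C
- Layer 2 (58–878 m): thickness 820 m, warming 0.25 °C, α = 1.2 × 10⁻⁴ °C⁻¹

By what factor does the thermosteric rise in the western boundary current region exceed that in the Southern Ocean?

11

A 0.51 × 190 × 3.4×10⁻⁴ = 0.032946 m
A 890 × 2.5×10⁻⁴ × 0.69 = 0.153525 m
A Layer 3: 0.43 × 1.7×10⁻⁴ × 1500 = 0.10965 m
A total: 0.296121 m
B 0–58 m: 1.8×10⁻⁴ × 0.27 × 58 = 0.0028188 m
B 0.25 × 1.2×10⁻⁴ × 820 = 0.02460 m
B total: 0.0274188 m
Ratio: 0.296121 / 0.0274188 ≈ 10.80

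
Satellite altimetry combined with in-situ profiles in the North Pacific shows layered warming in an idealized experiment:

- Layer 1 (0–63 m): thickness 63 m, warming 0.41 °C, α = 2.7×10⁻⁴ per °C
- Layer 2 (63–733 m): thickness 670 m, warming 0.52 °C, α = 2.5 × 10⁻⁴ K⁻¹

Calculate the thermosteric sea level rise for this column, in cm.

0–63 m: 2.7×10⁻⁴ × 63 × 0.41 = 0.0069741 m
Layer 2: 2.5×10⁻⁴ × 0.52 × 670 = 0.08710 m
Δh = 0.0069741 + 0.08710 = 0.0940741 m

Δh ≈ 9.4 cm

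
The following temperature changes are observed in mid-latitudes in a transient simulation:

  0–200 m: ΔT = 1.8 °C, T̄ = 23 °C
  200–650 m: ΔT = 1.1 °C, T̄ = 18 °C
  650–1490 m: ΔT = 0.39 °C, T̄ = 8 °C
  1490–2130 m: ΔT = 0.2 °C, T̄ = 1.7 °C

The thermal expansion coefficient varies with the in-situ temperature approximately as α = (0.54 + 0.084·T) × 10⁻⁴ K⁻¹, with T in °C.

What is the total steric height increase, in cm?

Layer 1: α = (0.54 + 0.084×23)×10⁻⁴ = 2.472×10⁻⁴ K⁻¹
Layer 2: α = (0.54 + 0.084×18)×10⁻⁴ = 2.052×10⁻⁴ K⁻¹
Layer 3: α = (0.54 + 0.084×8)×10⁻⁴ = 1.212×10⁻⁴ K⁻¹
Layer 4: α = (0.54 + 0.084×1.7)×10⁻⁴ = 0.6828×10⁻⁴ K⁻¹
0–200 m: 2.472×10⁻⁴ × 200 × 1.8 = 0.088992 m
450 × 1.1 × 2.052×10⁻⁴ = 0.101574 m
650–1490 m: 1.212×10⁻⁴ × 840 × 0.39 = 0.03970512 m
Layer 4: 640 × 0.2 × 0.6828×10⁻⁴ = 0.00873984 m
Δh = 0.088992 + 0.101574 + 0.03970512 + 0.00873984 = 0.23901096 m

about 24 cm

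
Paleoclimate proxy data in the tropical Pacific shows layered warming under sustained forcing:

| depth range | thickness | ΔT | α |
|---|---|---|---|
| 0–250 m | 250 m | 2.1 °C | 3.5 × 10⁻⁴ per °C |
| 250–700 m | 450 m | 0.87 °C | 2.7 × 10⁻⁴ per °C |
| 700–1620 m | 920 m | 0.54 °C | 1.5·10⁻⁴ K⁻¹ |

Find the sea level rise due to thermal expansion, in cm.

250 × 3.5×10⁻⁴ × 2.1 = 0.18375 m
250–700 m: 2.7×10⁻⁴ × 450 × 0.87 = 0.105705 m
700–1620 m: 0.54 × 920 × 1.5×10⁻⁴ = 0.07452 m
Δh = 0.18375 + 0.105705 + 0.07452 = 0.363975 m ≈ 36 cm

about 36 cm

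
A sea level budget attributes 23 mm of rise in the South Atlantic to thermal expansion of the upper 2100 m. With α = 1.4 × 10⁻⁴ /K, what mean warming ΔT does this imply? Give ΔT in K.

0.0782 K

ΔT = Δh/(αH) = 0.023 / (1.4×10⁻⁴ × 2100) ≈ 0.07823 K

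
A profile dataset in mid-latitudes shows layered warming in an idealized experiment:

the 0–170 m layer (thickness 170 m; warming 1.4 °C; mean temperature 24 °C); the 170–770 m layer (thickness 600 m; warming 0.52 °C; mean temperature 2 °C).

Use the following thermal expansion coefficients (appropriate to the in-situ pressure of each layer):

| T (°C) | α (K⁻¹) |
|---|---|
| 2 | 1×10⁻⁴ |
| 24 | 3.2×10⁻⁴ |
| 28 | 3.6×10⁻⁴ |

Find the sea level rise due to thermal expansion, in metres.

0.107 m of thermosteric rise

Layer 1 at 24 °C → α = 3.2×10⁻⁴ K⁻¹
Layer 2 at 2 °C → α = 1×10⁻⁴ K⁻¹
Layer 1: 3.2×10⁻⁴ × 1.4 × 170 = 0.07616 m
Layer 2: 1×10⁻⁴ × 0.52 × 600 = 0.03120 m
Δh = 0.07616 + 0.03120 = 0.10736 m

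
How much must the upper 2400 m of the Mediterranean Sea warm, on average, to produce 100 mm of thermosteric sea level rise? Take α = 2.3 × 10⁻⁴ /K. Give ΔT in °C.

ΔT = Δh/(αH) = 0.1 / (2.3×10⁻⁴ × 2400) ≈ 0.1812 °C

0.181 °C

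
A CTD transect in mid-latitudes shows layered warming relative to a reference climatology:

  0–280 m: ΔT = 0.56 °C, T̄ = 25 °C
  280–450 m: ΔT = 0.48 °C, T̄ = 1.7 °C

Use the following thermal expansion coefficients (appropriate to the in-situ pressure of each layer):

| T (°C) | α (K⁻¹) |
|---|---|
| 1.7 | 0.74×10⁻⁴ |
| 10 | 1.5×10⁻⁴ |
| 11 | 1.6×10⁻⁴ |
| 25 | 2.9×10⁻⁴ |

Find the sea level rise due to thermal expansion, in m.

Layer 1 at 25 °C → α = 2.9×10⁻⁴ K⁻¹
Layer 2 at 1.7 °C → α = 0.74×10⁻⁴ K⁻¹
0–280 m: 2.9×10⁻⁴ × 280 × 0.56 = 0.045472 m
Layer 2: 0.48 × 170 × 0.74×10⁻⁴ = 0.0060384 m
Δh = 0.045472 + 0.0060384 = 0.0515104 m

0.052 m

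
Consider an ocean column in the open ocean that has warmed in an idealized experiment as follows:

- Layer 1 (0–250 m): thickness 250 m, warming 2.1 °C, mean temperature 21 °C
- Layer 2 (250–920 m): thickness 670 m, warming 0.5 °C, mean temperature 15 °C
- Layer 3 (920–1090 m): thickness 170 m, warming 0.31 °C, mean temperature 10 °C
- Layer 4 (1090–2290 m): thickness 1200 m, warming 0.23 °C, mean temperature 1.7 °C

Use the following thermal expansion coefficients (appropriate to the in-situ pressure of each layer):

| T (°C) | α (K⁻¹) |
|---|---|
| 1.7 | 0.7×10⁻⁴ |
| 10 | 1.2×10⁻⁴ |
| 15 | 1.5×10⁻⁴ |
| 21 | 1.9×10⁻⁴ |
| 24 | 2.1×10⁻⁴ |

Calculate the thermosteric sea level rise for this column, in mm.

Layer 1 at 21 °C → α = 1.9×10⁻⁴ K⁻¹
Layer 2 at 15 °C → α = 1.5×10⁻⁴ K⁻¹
Layer 3 at 10 °C → α = 1.2×10⁻⁴ K⁻¹
Layer 4 at 1.7 °C → α = 0.7×10⁻⁴ K⁻¹
Layer 1: 1.9×10⁻⁴ × 250 × 2.1 = 0.09975 m
250–920 m: 670 × 0.5 × 1.5×10⁻⁴ = 0.05025 m
Layer 3: 1.2×10⁻⁴ × 0.31 × 170 = 0.006324 m
Layer 4: 0.23 × 0.7×10⁻⁴ × 1200 = 0.01932 m
Δh = 0.09975 + 0.05025 + 0.006324 + 0.01932 = 0.175644 m ≈ 180 mm

Δh = 180 mm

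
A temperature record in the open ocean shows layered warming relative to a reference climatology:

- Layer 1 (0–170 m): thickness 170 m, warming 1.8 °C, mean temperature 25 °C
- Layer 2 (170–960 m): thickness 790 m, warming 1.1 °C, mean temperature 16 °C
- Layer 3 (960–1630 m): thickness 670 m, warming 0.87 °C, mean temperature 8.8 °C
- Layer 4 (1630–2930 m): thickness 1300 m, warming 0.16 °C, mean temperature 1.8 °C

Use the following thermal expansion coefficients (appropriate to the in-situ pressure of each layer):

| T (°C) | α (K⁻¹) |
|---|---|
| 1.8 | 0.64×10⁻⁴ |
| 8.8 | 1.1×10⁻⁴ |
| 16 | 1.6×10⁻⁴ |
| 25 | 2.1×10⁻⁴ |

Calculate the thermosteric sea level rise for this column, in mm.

Layer 1 at 25 °C → α = 2.1×10⁻⁴ K⁻¹
Layer 2 at 16 °C → α = 1.6×10⁻⁴ K⁻¹
Layer 3 at 8.8 °C → α = 1.1×10⁻⁴ K⁻¹
Layer 4 at 1.8 °C → α = 0.64×10⁻⁴ K⁻¹
1.8 × 2.1×10⁻⁴ × 170 = 0.06426 m
Layer 2: 790 × 1.6×10⁻⁴ × 1.1 = 0.13904 m
Layer 3: 1.1×10⁻⁴ × 0.87 × 670 = 0.064119 m
1630–2930 m: 1300 × 0.16 × 0.64×10⁻⁴ = 0.013312 m
Δh = 0.06426 + 0.13904 + 0.064119 + 0.013312 = 0.280731 m

Δh ≈ 280 mm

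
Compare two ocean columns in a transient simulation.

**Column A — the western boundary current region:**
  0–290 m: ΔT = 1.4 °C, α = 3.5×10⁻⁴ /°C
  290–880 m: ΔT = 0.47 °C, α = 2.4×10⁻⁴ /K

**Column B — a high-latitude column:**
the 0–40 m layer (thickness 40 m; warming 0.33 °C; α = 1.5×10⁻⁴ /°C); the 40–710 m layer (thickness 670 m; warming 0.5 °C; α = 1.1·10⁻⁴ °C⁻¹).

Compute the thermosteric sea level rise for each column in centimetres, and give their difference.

Δh_A ≈ 21 cm, Δh_B ≈ 3.9 cm; difference ≈ 17 cm

A 290 × 3.5×10⁻⁴ × 1.4 = 0.14210 m
A Layer 2: 0.47 × 590 × 2.4×10⁻⁴ = 0.066552 m
A total: 0.208652 m
B Layer 1: 1.5×10⁻⁴ × 40 × 0.33 = 0.00198 m
B Layer 2: 1.1×10⁻⁴ × 0.5 × 670 = 0.03685 m
B total: 0.03883 m
Difference: 0.208652 − 0.03883 = 0.169822 m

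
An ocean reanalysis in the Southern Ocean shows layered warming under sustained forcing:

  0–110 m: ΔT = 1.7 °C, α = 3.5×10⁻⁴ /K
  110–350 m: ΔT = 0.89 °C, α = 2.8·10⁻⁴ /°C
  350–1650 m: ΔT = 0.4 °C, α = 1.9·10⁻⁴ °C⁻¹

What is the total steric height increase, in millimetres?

224 mm

3.5×10⁻⁴ × 110 × 1.7 = 0.06545 m
110–350 m: 240 × 0.89 × 2.8×10⁻⁴ = 0.059808 m
1300 × 1.9×10⁻⁴ × 0.4 = 0.09880 m
Δh = 0.06545 + 0.059808 + 0.09880 = 0.224058 m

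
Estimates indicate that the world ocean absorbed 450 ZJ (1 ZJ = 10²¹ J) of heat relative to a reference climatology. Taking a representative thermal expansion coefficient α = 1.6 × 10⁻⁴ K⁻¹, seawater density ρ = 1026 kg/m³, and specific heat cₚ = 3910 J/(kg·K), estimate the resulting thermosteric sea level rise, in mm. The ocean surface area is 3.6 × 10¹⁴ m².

Per unit area: Q = 450×10²¹ / (3.6×10¹⁴) = 1.25×10⁹ J/m²
Δh = αQ/(ρcₚ) = 1.6×10⁻⁴ × 1.25×10⁹ / (1026 × 3910) ≈ 0.049855 m

49.9 mm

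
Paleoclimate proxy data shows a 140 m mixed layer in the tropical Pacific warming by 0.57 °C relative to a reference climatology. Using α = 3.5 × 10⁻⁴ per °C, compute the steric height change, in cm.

Δh = αΔT·H = 3.5×10⁻⁴ × 0.57 × 140 = 0.02793 m

Δh ≈ 2.79 cm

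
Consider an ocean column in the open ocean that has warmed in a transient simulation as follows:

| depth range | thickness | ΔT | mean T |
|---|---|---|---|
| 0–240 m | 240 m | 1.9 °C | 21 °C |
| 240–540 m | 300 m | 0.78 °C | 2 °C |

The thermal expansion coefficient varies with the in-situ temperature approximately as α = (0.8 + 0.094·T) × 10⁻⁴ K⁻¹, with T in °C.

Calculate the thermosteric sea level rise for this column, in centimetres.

15.0 cm

Layer 1: α = (0.8 + 0.094×21)×10⁻⁴ = 2.774×10⁻⁴ K⁻¹
Layer 2: α = (0.8 + 0.094×2)×10⁻⁴ = 0.988×10⁻⁴ K⁻¹
Layer 1: 2.774×10⁻⁴ × 240 × 1.9 = 0.1264944 m
Layer 2: 0.78 × 0.988×10⁻⁴ × 300 = 0.0231192 m
Δh = 0.1264944 + 0.0231192 = 0.1496136 m ≈ 15.0 cm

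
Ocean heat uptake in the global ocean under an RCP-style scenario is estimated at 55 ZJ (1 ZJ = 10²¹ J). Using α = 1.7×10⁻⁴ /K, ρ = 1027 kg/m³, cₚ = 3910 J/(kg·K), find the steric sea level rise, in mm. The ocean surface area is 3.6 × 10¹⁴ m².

Per unit area: Q = 55×10²¹ / (3.6×10¹⁴) ≈ 1.528×10⁸ J/m²
Δh = αQ/(ρcₚ) = 1.7×10⁻⁴ × 1.528×10⁸ / (1027 × 3910) ≈ 0.0064688 m

about 6.5 mm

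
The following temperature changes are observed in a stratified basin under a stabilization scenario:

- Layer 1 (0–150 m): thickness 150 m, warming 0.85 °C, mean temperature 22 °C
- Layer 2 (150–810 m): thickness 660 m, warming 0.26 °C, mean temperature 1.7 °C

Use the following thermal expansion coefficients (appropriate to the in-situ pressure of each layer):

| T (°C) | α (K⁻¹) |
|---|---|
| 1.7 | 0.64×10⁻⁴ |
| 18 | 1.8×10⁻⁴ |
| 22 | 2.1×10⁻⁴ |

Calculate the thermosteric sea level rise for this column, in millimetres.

Layer 1 at 22 °C → α = 2.1×10⁻⁴ K⁻¹
Layer 2 at 1.7 °C → α = 0.64×10⁻⁴ K⁻¹
0–150 m: 0.85 × 2.1×10⁻⁴ × 150 = 0.026775 m
150–810 m: 660 × 0.64×10⁻⁴ × 0.26 = 0.0109824 m
Δh = 0.026775 + 0.0109824 = 0.0377574 m

Δh ≈ 38 mm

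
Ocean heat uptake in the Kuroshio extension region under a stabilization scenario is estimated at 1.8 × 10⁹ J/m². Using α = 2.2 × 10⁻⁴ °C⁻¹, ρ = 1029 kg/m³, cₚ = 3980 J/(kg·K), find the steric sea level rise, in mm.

96.7 mm of thermosteric rise

Δh = αQ/(ρcₚ) = 2.2×10⁻⁴ × 1.8×10⁹ / (1029 × 3980) ≈ 0.096693 m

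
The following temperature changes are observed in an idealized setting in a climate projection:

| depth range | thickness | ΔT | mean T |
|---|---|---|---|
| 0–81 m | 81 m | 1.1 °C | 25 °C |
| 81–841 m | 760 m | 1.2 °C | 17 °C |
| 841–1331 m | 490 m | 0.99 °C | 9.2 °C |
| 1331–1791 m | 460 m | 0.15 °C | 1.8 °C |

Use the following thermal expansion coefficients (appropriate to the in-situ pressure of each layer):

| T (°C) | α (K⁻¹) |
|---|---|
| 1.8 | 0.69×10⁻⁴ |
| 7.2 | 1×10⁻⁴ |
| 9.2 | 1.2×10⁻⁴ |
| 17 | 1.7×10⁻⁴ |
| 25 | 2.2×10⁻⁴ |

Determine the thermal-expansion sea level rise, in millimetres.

Δh ≈ 240 mm

Layer 1 at 25 °C → α = 2.2×10⁻⁴ K⁻¹
Layer 2 at 17 °C → α = 1.7×10⁻⁴ K⁻¹
Layer 3 at 9.2 °C → α = 1.2×10⁻⁴ K⁻¹
Layer 4 at 1.8 °C → α = 0.69×10⁻⁴ K⁻¹
2.2×10⁻⁴ × 81 × 1.1 = 0.019602 m
Layer 2: 1.2 × 1.7×10⁻⁴ × 760 = 0.15504 m
841–1331 m: 0.99 × 490 × 1.2×10⁻⁴ = 0.058212 m
0.15 × 0.69×10⁻⁴ × 460 = 0.004761 m
Δh = 0.019602 + 0.15504 + 0.058212 + 0.004761 = 0.237615 m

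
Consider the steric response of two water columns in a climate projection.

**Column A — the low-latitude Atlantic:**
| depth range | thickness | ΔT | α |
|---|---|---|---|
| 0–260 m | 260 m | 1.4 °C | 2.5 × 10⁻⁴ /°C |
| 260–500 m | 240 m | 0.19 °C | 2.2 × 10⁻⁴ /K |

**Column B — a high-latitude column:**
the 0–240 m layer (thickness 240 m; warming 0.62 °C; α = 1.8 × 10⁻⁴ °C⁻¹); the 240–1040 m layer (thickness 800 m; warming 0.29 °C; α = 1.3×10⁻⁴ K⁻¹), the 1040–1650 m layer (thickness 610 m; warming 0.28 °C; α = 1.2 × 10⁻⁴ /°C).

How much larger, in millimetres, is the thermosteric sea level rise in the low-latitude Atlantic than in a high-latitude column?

A 0–260 m: 260 × 2.5×10⁻⁴ × 1.4 = 0.09100 m
A 2.2×10⁻⁴ × 0.19 × 240 = 0.010032 m
A total: 0.101032 m
B 240 × 0.62 × 1.8×10⁻⁴ = 0.026784 m
B Layer 2: 1.3×10⁻⁴ × 0.29 × 800 = 0.03016 m
B Layer 3: 610 × 0.28 × 1.2×10⁻⁴ = 0.020496 m
B total: 0.07744 m
Difference: 0.101032 − 0.07744 = 0.023592 m

Δh_A − Δh_B ≈ 23.6 mm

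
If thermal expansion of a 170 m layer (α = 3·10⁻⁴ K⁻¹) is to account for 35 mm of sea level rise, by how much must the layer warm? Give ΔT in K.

ΔT = Δh/(αH) = 0.035 / (3×10⁻⁴ × 170) ≈ 0.6863 K

ΔT ≈ 0.69 K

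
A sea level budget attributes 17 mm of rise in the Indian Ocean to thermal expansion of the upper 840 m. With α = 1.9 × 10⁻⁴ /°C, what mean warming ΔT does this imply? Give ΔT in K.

0.11 K

ΔT = Δh/(αH) = 0.017 / (1.9×10⁻⁴ × 840) ≈ 0.1065 K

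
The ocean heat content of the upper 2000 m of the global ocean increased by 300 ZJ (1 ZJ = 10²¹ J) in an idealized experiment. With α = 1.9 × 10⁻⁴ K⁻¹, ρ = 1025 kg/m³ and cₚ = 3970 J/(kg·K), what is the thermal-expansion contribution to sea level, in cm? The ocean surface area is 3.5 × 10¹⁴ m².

Per unit area: Q = 300×10²¹ / (3.5×10¹⁴) ≈ 8.571×10⁸ J/m²
Δh = αQ/(ρcₚ) = 1.9×10⁻⁴ × 8.571×10⁸ / (1025 × 3970) ≈ 0.040019 m

4.0 cm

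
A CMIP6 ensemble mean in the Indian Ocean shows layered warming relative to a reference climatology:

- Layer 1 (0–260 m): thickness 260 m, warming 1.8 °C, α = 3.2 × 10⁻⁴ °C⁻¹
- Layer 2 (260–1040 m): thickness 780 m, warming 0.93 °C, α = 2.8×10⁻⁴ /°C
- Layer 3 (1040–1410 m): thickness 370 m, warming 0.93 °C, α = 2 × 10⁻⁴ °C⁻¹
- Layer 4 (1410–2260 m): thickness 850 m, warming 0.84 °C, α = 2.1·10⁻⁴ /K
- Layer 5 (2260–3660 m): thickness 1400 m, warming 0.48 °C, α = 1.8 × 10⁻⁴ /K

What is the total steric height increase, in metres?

Layer 1: 260 × 3.2×10⁻⁴ × 1.8 = 0.14976 m
260–1040 m: 0.93 × 2.8×10⁻⁴ × 780 = 0.203112 m
Layer 3: 2×10⁻⁴ × 0.93 × 370 = 0.06882 m
Layer 4: 0.84 × 850 × 2.1×10⁻⁴ = 0.14994 m
Layer 5: 1.8×10⁻⁴ × 0.48 × 1400 = 0.12096 m
Δh = 0.14976 + 0.203112 + 0.06882 + 0.14994 + 0.12096 = 0.692592 m

Δh ≈ 0.69 m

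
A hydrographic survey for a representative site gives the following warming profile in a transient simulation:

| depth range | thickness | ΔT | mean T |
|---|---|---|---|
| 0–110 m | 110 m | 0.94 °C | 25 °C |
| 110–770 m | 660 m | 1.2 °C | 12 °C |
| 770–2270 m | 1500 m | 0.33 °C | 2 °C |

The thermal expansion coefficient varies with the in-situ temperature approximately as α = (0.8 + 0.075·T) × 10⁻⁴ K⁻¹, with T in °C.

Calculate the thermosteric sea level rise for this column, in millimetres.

Layer 1: α = (0.8 + 0.075×25)×10⁻⁴ = 2.675×10⁻⁴ K⁻¹
Layer 2: α = (0.8 + 0.075×12)×10⁻⁴ = 1.7×10⁻⁴ K⁻¹
Layer 3: α = (0.8 + 0.075×2)×10⁻⁴ = 0.95×10⁻⁴ K⁻¹
Layer 1: 110 × 2.675×10⁻⁴ × 0.94 = 0.0276595 m
660 × 1.2 × 1.7×10⁻⁴ = 0.13464 m
Layer 3: 0.95×10⁻⁴ × 0.33 × 1500 = 0.047025 m
Δh = 0.0276595 + 0.13464 + 0.047025 = 0.2093245 m

Δh = 209 mm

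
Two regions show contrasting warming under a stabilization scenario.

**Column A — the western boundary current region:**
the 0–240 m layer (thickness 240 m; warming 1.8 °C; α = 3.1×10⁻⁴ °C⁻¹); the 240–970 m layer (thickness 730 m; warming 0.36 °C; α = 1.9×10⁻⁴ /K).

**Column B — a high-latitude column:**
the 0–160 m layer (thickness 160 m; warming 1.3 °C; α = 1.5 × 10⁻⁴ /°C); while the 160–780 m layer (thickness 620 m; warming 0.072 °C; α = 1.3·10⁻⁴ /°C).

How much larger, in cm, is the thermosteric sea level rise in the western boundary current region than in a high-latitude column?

Δh_A − Δh_B ≈ 15 cm

A 0–240 m: 1.8 × 3.1×10⁻⁴ × 240 = 0.13392 m
A Layer 2: 1.9×10⁻⁴ × 0.36 × 730 = 0.049932 m
A total: 0.183852 m
B 0–160 m: 160 × 1.5×10⁻⁴ × 1.3 = 0.03120 m
B 160–780 m: 620 × 1.3×10⁻⁴ × 0.072 = 0.0058032 m
B total: 0.0370032 m
Difference: 0.183852 − 0.0370032 = 0.1468488 m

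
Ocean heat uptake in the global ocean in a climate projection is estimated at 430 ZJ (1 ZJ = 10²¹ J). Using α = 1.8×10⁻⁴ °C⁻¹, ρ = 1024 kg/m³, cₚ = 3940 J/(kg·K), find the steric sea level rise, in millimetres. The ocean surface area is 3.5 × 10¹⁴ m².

Per unit area: Q = 430×10²¹ / (3.5×10¹⁴) ≈ 1.229×10⁹ J/m²
Δh = αQ/(ρcₚ) = 1.8×10⁻⁴ × 1.229×10⁹ / (1024 × 3940) ≈ 0.054831 m

Δh = 55 mm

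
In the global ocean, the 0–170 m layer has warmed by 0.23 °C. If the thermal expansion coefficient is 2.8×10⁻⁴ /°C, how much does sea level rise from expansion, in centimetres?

1.1 cm of thermosteric rise

Δh = αΔT·H = 2.8×10⁻⁴ × 0.23 × 170 = 0.010948 m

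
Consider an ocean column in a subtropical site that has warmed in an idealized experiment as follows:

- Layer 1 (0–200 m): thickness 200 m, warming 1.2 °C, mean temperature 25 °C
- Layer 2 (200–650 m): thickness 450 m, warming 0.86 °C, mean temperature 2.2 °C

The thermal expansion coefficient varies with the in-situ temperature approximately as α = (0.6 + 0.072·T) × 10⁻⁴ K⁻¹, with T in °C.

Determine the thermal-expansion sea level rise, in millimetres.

Δh ≈ 87.0 mm

Layer 1: α = (0.6 + 0.072×25)×10⁻⁴ = 2.4×10⁻⁴ K⁻¹
Layer 2: α = (0.6 + 0.072×2.2)×10⁻⁴ = 0.7584×10⁻⁴ K⁻¹
Layer 1: 2.4×10⁻⁴ × 1.2 × 200 = 0.05760 m
0.86 × 0.7584×10⁻⁴ × 450 = 0.02935008 m
Δh = 0.05760 + 0.02935008 = 0.08695008 m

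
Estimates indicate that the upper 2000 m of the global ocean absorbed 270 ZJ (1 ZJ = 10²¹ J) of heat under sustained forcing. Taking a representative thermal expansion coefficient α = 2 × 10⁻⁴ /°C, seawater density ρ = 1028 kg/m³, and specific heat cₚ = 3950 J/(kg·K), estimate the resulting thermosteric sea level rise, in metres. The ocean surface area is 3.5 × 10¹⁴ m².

Per unit area: Q = 270×10²¹ / (3.5×10¹⁴) ≈ 7.714×10⁸ J/m²
Δh = αQ/(ρcₚ) = 2×10⁻⁴ × 7.714×10⁸ / (1028 × 3950) ≈ 0.037994 m

about 0.0380 m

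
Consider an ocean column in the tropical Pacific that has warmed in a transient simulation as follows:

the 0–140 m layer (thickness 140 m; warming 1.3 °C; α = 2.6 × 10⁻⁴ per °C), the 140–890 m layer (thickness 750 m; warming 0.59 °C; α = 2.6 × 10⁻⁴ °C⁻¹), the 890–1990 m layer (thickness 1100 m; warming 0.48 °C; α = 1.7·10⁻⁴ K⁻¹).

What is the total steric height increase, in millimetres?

250 mm of thermosteric rise

Layer 1: 2.6×10⁻⁴ × 140 × 1.3 = 0.04732 m
2.6×10⁻⁴ × 750 × 0.59 = 0.11505 m
890–1990 m: 1100 × 1.7×10⁻⁴ × 0.48 = 0.08976 m
Δh = 0.04732 + 0.11505 + 0.08976 = 0.25213 m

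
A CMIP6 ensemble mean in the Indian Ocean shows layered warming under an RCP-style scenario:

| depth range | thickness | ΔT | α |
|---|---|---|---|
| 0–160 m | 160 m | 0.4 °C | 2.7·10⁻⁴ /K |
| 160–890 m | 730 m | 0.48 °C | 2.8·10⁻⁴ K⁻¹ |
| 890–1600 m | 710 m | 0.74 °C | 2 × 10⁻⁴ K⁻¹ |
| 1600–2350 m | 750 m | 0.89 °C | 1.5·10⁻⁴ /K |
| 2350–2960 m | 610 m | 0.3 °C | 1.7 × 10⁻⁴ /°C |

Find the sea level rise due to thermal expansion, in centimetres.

35.2 cm of thermosteric rise

0–160 m: 2.7×10⁻⁴ × 0.4 × 160 = 0.01728 m
Layer 2: 2.8×10⁻⁴ × 730 × 0.48 = 0.098112 m
Layer 3: 710 × 0.74 × 2×10⁻⁴ = 0.10508 m
1600–2350 m: 0.89 × 750 × 1.5×10⁻⁴ = 0.100125 m
Layer 5: 610 × 0.3 × 1.7×10⁻⁴ = 0.03111 m
Δh = 0.01728 + 0.098112 + 0.10508 + 0.100125 + 0.03111 = 0.351707 m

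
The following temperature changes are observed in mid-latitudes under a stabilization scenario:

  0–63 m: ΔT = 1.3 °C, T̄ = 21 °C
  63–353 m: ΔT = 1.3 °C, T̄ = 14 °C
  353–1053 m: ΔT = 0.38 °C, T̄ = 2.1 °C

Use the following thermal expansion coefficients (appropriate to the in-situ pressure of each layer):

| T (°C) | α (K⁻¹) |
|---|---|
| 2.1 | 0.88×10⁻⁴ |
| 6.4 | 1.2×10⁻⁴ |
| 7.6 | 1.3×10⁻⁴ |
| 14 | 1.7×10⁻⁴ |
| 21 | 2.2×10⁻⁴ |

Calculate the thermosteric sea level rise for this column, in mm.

about 106 mm

Layer 1 at 21 °C → α = 2.2×10⁻⁴ K⁻¹
Layer 2 at 14 °C → α = 1.7×10⁻⁴ K⁻¹
Layer 3 at 2.1 °C → α = 0.88×10⁻⁴ K⁻¹
Layer 1: 2.2×10⁻⁴ × 63 × 1.3 = 0.018018 m
63–353 m: 1.3 × 290 × 1.7×10⁻⁴ = 0.06409 m
Layer 3: 700 × 0.38 × 0.88×10⁻⁴ = 0.023408 m
Δh = 0.018018 + 0.06409 + 0.023408 = 0.105516 m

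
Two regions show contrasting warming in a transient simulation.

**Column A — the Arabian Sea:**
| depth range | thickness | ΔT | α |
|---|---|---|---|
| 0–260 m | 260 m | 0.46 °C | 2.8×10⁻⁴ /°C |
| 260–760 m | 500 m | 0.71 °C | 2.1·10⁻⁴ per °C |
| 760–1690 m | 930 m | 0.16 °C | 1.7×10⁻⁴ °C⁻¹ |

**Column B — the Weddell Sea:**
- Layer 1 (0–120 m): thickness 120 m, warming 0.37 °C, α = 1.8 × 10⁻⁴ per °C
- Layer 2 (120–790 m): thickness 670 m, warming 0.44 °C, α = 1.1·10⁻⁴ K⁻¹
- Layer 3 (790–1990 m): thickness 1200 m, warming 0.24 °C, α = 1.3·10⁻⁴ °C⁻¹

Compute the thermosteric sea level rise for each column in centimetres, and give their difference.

A 0.46 × 260 × 2.8×10⁻⁴ = 0.033488 m
A 0.71 × 500 × 2.1×10⁻⁴ = 0.07455 m
A Layer 3: 930 × 0.16 × 1.7×10⁻⁴ = 0.025296 m
A total: 0.133334 m
B 1.8×10⁻⁴ × 120 × 0.37 = 0.007992 m
B 670 × 1.1×10⁻⁴ × 0.44 = 0.032428 m
B 0.24 × 1200 × 1.3×10⁻⁴ = 0.03744 m
B total: 0.07786 m
Difference: 0.133334 − 0.07786 = 0.055474 m

Δh_A ≈ 13.3 cm, Δh_B ≈ 7.79 cm; difference ≈ 5.55 cm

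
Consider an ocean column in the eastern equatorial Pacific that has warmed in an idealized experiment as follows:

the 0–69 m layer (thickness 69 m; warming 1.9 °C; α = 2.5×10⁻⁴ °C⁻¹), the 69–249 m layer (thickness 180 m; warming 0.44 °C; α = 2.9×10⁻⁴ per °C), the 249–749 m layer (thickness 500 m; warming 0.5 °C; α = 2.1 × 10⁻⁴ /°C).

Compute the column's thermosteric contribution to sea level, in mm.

108 mm

0–69 m: 1.9 × 69 × 2.5×10⁻⁴ = 0.032775 m
180 × 0.44 × 2.9×10⁻⁴ = 0.022968 m
Layer 3: 0.5 × 500 × 2.1×10⁻⁴ = 0.05250 m
Δh = 0.032775 + 0.022968 + 0.05250 = 0.108243 m ≈ 108 mm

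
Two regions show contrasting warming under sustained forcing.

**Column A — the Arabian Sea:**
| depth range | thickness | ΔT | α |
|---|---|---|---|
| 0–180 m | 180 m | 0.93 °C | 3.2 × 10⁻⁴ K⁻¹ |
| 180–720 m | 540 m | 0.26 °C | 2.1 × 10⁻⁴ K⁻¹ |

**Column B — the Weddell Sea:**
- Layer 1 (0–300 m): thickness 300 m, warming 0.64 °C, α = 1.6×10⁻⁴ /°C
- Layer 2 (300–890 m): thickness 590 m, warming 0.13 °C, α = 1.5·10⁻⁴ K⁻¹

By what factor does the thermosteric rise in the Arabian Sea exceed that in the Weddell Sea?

a factor of 2.0

A 0–180 m: 180 × 0.93 × 3.2×10⁻⁴ = 0.053568 m
A 180–720 m: 0.26 × 2.1×10⁻⁴ × 540 = 0.029484 m
A total: 0.083052 m
B Layer 1: 0.64 × 1.6×10⁻⁴ × 300 = 0.03072 m
B 300–890 m: 0.13 × 1.5×10⁻⁴ × 590 = 0.011505 m
B total: 0.042225 m
Ratio: 0.083052 / 0.042225 ≈ 1.967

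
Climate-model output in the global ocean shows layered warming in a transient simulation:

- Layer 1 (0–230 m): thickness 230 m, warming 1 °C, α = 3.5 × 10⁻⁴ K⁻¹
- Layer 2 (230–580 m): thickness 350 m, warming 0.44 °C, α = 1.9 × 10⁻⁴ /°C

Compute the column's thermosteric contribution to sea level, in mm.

110 mm of thermosteric rise

Layer 1: 1 × 230 × 3.5×10⁻⁴ = 0.08050 m
Layer 2: 0.44 × 1.9×10⁻⁴ × 350 = 0.02926 m
Δh = 0.08050 + 0.02926 = 0.10976 m ≈ 110 mm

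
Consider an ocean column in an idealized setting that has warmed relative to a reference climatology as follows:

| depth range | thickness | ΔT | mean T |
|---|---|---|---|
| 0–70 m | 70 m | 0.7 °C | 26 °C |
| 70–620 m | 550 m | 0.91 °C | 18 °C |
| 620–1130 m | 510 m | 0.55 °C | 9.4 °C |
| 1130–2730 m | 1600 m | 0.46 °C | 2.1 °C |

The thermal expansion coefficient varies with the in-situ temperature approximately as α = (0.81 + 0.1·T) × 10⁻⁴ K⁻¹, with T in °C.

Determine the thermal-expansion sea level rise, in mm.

Layer 1: α = (0.81 + 0.1×26)×10⁻⁴ = 3.41×10⁻⁴ K⁻¹
Layer 2: α = (0.81 + 0.1×18)×10⁻⁴ = 2.61×10⁻⁴ K⁻¹
Layer 3: α = (0.81 + 0.1×9.4)×10⁻⁴ = 1.75×10⁻⁴ K⁻¹
Layer 4: α = (0.81 + 0.1×2.1)×10⁻⁴ = 1.02×10⁻⁴ K⁻¹
0.7 × 3.41×10⁻⁴ × 70 = 0.016709 m
70–620 m: 550 × 0.91 × 2.61×10⁻⁴ = 0.1306305 m
0.55 × 510 × 1.75×10⁻⁴ = 0.0490875 m
Layer 4: 1600 × 0.46 × 1.02×10⁻⁴ = 0.075072 m
Δh = 0.016709 + 0.1306305 + 0.0490875 + 0.075072 = 0.271499 m ≈ 271 mm

271 mm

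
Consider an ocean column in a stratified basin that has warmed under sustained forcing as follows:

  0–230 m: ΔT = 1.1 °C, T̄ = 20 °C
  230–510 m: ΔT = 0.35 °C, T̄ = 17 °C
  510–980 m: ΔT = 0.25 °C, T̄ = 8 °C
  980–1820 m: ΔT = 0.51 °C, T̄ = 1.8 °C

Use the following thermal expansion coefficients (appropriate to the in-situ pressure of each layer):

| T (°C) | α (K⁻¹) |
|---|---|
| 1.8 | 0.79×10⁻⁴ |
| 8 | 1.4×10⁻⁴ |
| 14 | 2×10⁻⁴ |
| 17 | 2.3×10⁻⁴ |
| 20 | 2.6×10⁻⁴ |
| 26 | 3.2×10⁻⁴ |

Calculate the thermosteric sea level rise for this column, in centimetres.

Δh = 13.9 cm

Layer 1 at 20 °C → α = 2.6×10⁻⁴ K⁻¹
Layer 2 at 17 °C → α = 2.3×10⁻⁴ K⁻¹
Layer 3 at 8 °C → α = 1.4×10⁻⁴ K⁻¹
Layer 4 at 1.8 °C → α = 0.79×10⁻⁴ K⁻¹
0–230 m: 230 × 1.1 × 2.6×10⁻⁴ = 0.06578 m
0.35 × 2.3×10⁻⁴ × 280 = 0.02254 m
1.4×10⁻⁴ × 0.25 × 470 = 0.01645 m
Layer 4: 840 × 0.51 × 0.79×10⁻⁴ = 0.0338436 m
Δh = 0.06578 + 0.02254 + 0.01645 + 0.0338436 = 0.1386136 m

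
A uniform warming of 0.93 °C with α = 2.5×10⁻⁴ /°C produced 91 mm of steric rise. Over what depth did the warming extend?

H = Δh/(αΔT) = 0.091 / (2.5×10⁻⁴ × 0.93) ≈ 391.4 m

391 m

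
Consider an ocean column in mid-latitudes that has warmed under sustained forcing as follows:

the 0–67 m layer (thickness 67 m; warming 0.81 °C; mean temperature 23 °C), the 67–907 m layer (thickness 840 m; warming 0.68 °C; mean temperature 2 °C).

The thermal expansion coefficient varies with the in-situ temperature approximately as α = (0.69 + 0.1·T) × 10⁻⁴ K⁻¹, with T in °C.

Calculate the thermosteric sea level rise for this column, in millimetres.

Layer 1: α = (0.69 + 0.1×23)×10⁻⁴ = 2.99×10⁻⁴ K⁻¹
Layer 2: α = (0.69 + 0.1×2)×10⁻⁴ = 0.89×10⁻⁴ K⁻¹
67 × 2.99×10⁻⁴ × 0.81 = 0.01622673 m
67–907 m: 840 × 0.68 × 0.89×10⁻⁴ = 0.0508368 m
Δh = 0.01622673 + 0.0508368 = 0.06706353 m

67.1 mm of thermosteric rise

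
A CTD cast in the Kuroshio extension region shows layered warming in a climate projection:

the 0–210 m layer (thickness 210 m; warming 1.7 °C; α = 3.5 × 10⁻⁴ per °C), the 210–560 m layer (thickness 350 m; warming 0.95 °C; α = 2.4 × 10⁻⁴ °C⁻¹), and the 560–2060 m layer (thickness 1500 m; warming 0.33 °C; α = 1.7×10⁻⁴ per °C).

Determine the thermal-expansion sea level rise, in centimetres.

Layer 1: 210 × 1.7 × 3.5×10⁻⁴ = 0.12495 m
2.4×10⁻⁴ × 350 × 0.95 = 0.07980 m
560–2060 m: 0.33 × 1500 × 1.7×10⁻⁴ = 0.08415 m
Δh = 0.12495 + 0.07980 + 0.08415 = 0.28890 m ≈ 29 cm

29 cm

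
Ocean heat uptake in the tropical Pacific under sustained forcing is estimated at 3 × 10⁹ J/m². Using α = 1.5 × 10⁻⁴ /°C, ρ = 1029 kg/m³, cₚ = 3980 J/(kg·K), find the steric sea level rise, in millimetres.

110 mm

Δh = αQ/(ρcₚ) = 1.5×10⁻⁴ × 3×10⁹ / (1029 × 3980) ≈ 0.10988 m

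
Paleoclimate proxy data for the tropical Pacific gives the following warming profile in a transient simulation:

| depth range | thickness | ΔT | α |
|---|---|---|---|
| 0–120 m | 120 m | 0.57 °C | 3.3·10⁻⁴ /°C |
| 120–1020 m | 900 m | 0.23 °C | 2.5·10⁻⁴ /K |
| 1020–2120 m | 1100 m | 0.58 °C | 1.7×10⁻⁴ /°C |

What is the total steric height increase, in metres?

0.183 m

Layer 1: 120 × 3.3×10⁻⁴ × 0.57 = 0.022572 m
Layer 2: 2.5×10⁻⁴ × 0.23 × 900 = 0.05175 m
1020–2120 m: 1.7×10⁻⁴ × 0.58 × 1100 = 0.10846 m
Δh = 0.022572 + 0.05175 + 0.10846 = 0.182782 m ≈ 0.183 m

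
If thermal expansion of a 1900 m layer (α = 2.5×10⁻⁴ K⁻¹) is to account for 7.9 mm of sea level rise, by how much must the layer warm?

about 0.0166 °C

ΔT = Δh/(αH) = 0.0079 / (2.5×10⁻⁴ × 1900) ≈ 0.01663 °C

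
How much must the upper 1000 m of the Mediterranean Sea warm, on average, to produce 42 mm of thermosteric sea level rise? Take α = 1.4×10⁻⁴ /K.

ΔT = Δh/(αH) = 0.042 / (1.4×10⁻⁴ × 1000) = 0.3000 °C

0.30 °C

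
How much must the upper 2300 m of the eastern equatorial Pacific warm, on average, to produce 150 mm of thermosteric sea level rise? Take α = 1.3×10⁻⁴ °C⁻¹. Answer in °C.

0.50 °C

ΔT = Δh/(αH) = 0.15 / (1.3×10⁻⁴ × 2300) ≈ 0.5017 °C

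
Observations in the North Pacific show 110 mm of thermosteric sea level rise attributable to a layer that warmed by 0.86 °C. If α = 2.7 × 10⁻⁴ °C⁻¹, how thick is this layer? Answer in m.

474 m

H = Δh/(αΔT) = 0.11 / (2.7×10⁻⁴ × 0.86) ≈ 473.7 m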